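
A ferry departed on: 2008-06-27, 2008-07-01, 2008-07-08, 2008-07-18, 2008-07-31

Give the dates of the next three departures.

Gaps: 4, 7, 10, 13 days — each gap is 3 larger than the previous one.
Next gap: 16 days. 2008-07-31 + 16 days = 2008-08-16.
Next gap: 19 days. 2008-08-16 + 19 days = 2008-09-04.
Next gap: 22 days. 2008-09-04 + 22 days = 2008-09-26.

2008-08-16, 2008-09-04, 2008-09-26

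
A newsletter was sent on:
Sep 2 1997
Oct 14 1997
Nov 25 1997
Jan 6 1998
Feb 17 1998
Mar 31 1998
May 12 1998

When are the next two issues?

The spacing is 42, 42, 42, 42, 42, 42 days — always 42 days.
May 12 1998 + 42 days = Jun 23 1998.
Jun 23 1998 + 42 days = Aug 4 1998.

Jun 23 1998, Aug 4 1998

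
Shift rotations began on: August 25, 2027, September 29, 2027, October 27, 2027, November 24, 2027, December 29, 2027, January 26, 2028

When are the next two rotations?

February 23, 2028; March 29, 2028

These are Wednesdays with 35, 28, 28, 35, 28-day gaps.
Each is the final Wednesday of its month — September 29, 2027 is past the 28th, so '4th Wednesday' doesn't fit.
Last Wednesday of February 2028: February 23, 2028.
Last Wednesday of March 2028: March 29, 2028.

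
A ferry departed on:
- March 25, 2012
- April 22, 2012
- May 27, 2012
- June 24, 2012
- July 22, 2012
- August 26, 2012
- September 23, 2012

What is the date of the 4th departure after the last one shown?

January 27, 2013

Gaps: 28, 35, 28, 28, 35, 28 days — a mix of 28 and 35. Every date is a Sunday.
Each is the 4th Sunday of its month.
October 2012 — 4th Sunday is October 28, 2012.
November 2012 — 4th Sunday is November 25, 2012.
December 2012 — 4th Sunday is December 23, 2012.
4th Sunday of January 2013: January 27, 2013.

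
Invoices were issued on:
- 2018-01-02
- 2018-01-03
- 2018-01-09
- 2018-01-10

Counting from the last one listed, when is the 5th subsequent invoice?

2018-01-30

Every event lands on a Tuesday or Wednesday (gaps cycle 1, 6, 1).
So the schedule is: every Tuesday and Wednesday.
The following Tuesday is 2018-01-16.
The following Wednesday is 2018-01-17.
Next Tuesday: 2018-01-23.
Next Wednesday: 2018-01-24.
Next Tuesday: 2018-01-30.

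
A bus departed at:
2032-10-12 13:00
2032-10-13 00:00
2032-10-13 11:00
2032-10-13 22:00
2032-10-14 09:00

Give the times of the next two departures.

Spacing: 11, 11, 11, 11 h — constant 11 h.
2032-10-14 09:00 + 11 h = 2032-10-14 20:00.
2032-10-14 20:00 + 11 h = 2032-10-15 07:00.

2032-10-14 20:00, 2032-10-15 07:00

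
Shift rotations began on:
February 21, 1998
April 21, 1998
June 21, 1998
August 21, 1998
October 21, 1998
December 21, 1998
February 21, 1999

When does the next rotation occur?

April 21, 1999

The day-of-month is always 21 (59, 61, 61, 61, 61, 62 days between events).
So this recurs on the 21st of every 2 months.
April 1999: April 21, 1999.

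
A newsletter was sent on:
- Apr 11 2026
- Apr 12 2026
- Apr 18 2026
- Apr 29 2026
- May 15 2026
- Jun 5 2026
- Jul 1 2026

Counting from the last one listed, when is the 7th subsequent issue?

Gaps: 1, 6, 11, 16, 21, 26 days — each gap is 5 larger than the previous one.
Next gap: 31 days. Jul 1 2026 + 31 days = Aug 1 2026.
Next gap: 36 days. Aug 1 2026 + 36 days = Sep 6 2026.
Next gap: 41 days. Sep 6 2026 + 41 days = Oct 17 2026.
Next gap: 46 days. Oct 17 2026 + 46 days = Dec 2 2026.
Next gap: 51 days. Dec 2 2026 + 51 days = Jan 22 2027.
Next gap: 56 days. Jan 22 2027 + 56 days = Mar 19 2027.
Next gap: 61 days. Mar 19 2027 + 61 days = May 19 2027.

May 19 2027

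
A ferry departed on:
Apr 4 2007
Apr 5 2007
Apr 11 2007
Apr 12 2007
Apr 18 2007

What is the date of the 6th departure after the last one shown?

Every event lands on a Wednesday or Thursday (gaps cycle 1, 6, 1, 6).
So the schedule is: every Wednesday and Thursday.
Next Thursday: Apr 19 2007.
The following Wednesday is Apr 25 2007.
The following Thursday is Apr 26 2007.
The following Wednesday is May 2 2007.
The following Thursday is May 3 2007.
Next Wednesday: May 9 2007.

May 9 2007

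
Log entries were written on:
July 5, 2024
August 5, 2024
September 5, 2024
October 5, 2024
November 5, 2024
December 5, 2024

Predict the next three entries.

Each date is the 5th; the gaps (31, 31, 30, 31, 30) track the month lengths.
The rule is the 5th of each month.
Next: January 2025 → January 5, 2025.
Next: February 2025 → February 5, 2025.
March 2025: March 5, 2025.

January 5, 2025; February 5, 2025; March 5, 2025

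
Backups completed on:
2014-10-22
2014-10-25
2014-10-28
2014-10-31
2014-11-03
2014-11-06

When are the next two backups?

2014-11-09, 2014-11-12

Gaps between consecutive events: 3, 3, 3, 3, 3 days — a constant 3-day interval.
2014-11-06 + 3 days = 2014-11-09.
2014-11-09 + 3 days = 2014-11-12.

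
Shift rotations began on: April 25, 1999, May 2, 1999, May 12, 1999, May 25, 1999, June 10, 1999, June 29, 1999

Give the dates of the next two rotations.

Gaps: 7, 10, 13, 16, 19 days — each gap is 3 larger than the previous one.
Next gap: 22 days. June 29, 1999 + 22 days = July 21, 1999.
Next gap: 25 days. July 21, 1999 + 25 days = August 15, 1999.

July 21, 1999; August 15, 1999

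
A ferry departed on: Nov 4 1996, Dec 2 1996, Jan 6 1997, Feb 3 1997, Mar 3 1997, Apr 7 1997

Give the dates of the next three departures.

May 5 1997, Jun 2 1997, Jul 7 1997

All dates are Mondays, 28, 35, 28, 28, 35 days apart.
Specifically, the 1st Monday of each month.
1st Monday of May 1997: May 5 1997.
1st Monday of June 1997: Jun 2 1997.
1st Monday of July 1997: Jul 7 1997.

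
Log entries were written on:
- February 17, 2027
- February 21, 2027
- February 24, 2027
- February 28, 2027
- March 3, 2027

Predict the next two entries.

The gap pattern 4, 3, 4, 3 repeats every 2 events.
These are the Wednesdays and Sundays of each week.
The following Sunday is March 7, 2027.
Next Wednesday: March 10, 2027.

March 7, 2027; March 10, 2027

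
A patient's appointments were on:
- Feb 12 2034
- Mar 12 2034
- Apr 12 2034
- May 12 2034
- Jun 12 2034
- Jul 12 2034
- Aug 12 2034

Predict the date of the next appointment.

Each date is the 12th; the gaps (28, 31, 30, 31, 30, 31) track the month lengths.
The rule is the 12th of each month.
Next: September 2034 → Sep 12 2034.

Sep 12 2034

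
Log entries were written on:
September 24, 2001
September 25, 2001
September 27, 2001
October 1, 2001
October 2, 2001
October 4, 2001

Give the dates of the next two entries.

October 8, 2001; October 9, 2001

Gaps: 1, 2, 4, 1, 2 days — not constant, but cyclic with period 3.
The events fall on every Monday, Tuesday and Thursday.
The following Monday is October 8, 2001.
Next Tuesday: October 9, 2001.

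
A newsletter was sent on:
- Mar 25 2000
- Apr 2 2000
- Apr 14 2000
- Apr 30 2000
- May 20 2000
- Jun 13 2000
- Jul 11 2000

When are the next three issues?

Aug 12 2000, Sep 17 2000, Oct 27 2000

Gaps: 8, 12, 16, 20, 24, 28 days — each gap is 4 larger than the previous one.
Next gap: 32 days. Jul 11 2000 + 32 days = Aug 12 2000.
Next gap: 36 days. Aug 12 2000 + 36 days = Sep 17 2000.
Next gap: 40 days. Sep 17 2000 + 40 days = Oct 27 2000.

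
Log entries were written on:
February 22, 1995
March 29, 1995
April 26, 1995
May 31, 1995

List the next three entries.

These are Wednesdays with 35, 28, 35-day gaps.
Each is the final Wednesday of its month — March 29, 1995 is past the 28th, so '4th Wednesday' doesn't fit.
Last Wednesday of June 1995: June 28, 1995.
July 1995 ends with Wednesday July 26, 1995.
August 1995 ends with Wednesday August 30, 1995.

June 28, 1995; July 26, 1995; August 30, 1995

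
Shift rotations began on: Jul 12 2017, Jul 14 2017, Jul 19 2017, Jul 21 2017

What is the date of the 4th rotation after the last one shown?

Aug 4 2017

Gaps: 2, 5, 2 days — not constant, but cyclic with period 2.
The events fall on every Wednesday and Friday.
The following Wednesday is Jul 26 2017.
The following Friday is Jul 28 2017.
The following Wednesday is Aug 2 2017.
Next Friday: Aug 4 2017.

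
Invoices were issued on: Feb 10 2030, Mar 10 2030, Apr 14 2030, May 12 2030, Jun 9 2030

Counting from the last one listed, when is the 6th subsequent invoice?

All dates are Sundays, 28, 35, 28, 28 days apart.
Specifically, the 2nd Sunday of each month.
2nd Sunday of July 2030: Jul 14 2030.
2nd Sunday of August 2030: Aug 11 2030.
2nd Sunday of September 2030: Sep 8 2030.
2nd Sunday of October 2030: Oct 13 2030.
2nd Sunday of November 2030: Nov 10 2030.
2nd Sunday of December 2030: Dec 8 2030.

Dec 8 2030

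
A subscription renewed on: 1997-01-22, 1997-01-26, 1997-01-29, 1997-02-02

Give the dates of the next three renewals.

1997-02-05, 1997-02-09, 1997-02-12

The gap pattern 4, 3, 4 repeats every 2 events.
These are the Wednesdays and Sundays of each week.
The following Wednesday is 1997-02-05.
The following Sunday is 1997-02-09.
Next Wednesday: 1997-02-12.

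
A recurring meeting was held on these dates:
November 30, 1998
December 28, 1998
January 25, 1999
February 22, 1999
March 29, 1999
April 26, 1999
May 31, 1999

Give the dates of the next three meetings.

June 28, 1999; July 26, 1999; August 30, 1999

All Mondays; the gaps (28, 28, 28, 35, 28, 35) vary with month length.
This is the last Monday of each month.
June 1999 ends with Monday June 28, 1999.
July 1999 ends with Monday July 26, 1999.
Last Monday of August 1999: August 30, 1999.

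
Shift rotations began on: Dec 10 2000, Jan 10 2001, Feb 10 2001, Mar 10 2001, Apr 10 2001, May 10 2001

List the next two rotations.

Each date is the 10th; the gaps (31, 31, 28, 31, 30) track the month lengths.
The rule is the 10th of each month.
Next: June 2001 → Jun 10 2001.
Next: July 2001 → Jul 10 2001.

Jun 10 2001, Jul 10 2001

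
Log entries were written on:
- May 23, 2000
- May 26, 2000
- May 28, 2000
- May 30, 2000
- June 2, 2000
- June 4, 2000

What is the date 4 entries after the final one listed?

June 13, 2000

Gaps: 3, 2, 2, 3, 2 days — not constant, but cyclic with period 3.
The events fall on every Tuesday, Friday and Sunday.
Next Tuesday: June 6, 2000.
The following Friday is June 9, 2000.
Next Sunday: June 11, 2000.
The following Tuesday is June 13, 2000.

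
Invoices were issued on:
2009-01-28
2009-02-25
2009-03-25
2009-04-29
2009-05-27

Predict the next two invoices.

These are Wednesdays with 28, 28, 35, 28-day gaps.
Each is the final Wednesday of its month — 2009-04-29 is past the 28th, so '4th Wednesday' doesn't fit.
June 2009 ends with Wednesday 2009-06-24.
Last Wednesday of July 2009: 2009-07-29.

2009-06-24, 2009-07-29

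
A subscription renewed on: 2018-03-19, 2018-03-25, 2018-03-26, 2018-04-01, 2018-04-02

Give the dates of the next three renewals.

2018-04-08, 2018-04-09, 2018-04-15

Every event lands on a Monday or Sunday (gaps cycle 6, 1, 6, 1).
So the schedule is: every Monday and Sunday.
The following Sunday is 2018-04-08.
The following Monday is 2018-04-09.
The following Sunday is 2018-04-15.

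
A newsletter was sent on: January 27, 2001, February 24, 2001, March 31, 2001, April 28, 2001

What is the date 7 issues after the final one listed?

November 24, 2001

All Saturdays; the gaps (28, 35, 28) vary with month length.
This is the last Saturday of each month.
Last Saturday of May 2001: May 26, 2001.
Last Saturday of June 2001: June 30, 2001.
July 2001 ends with Saturday July 28, 2001.
Last Saturday of August 2001: August 25, 2001.
Last Saturday of September 2001: September 29, 2001.
Last Saturday of October 2001: October 27, 2001.
November 2001 ends with Saturday November 24, 2001.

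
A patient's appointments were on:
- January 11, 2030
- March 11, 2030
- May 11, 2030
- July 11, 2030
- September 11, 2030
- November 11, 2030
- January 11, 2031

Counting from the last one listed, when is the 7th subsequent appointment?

March 11, 2032

Gaps: 59, 61, 61, 62, 61, 61 days — not constant. Every event is on the 11th of the month.
Pattern: the 11th of every 2 months.
Next: March 2031 → March 11, 2031.
May 2031: May 11, 2031.
Next: July 2031 → July 11, 2031.
September 2031: September 11, 2031.
November 2031: November 11, 2031.
Next: January 2032 → January 11, 2032.
March 2032: March 11, 2032.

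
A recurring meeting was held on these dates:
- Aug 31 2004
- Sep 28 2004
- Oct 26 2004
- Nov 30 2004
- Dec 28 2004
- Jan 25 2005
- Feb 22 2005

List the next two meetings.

All Tuesdays; the gaps (28, 28, 35, 28, 28, 28) vary with month length.
This is the last Tuesday of each month.
Last Tuesday of March 2005: Mar 29 2005.
Last Tuesday of April 2005: Apr 26 2005.

Mar 29 2005, Apr 26 2005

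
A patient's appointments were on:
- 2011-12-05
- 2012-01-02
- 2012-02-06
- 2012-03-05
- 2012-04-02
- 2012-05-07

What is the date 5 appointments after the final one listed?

2012-10-01

These are Mondays at 28- or 35-day spacing (28, 35, 28, 28, 35).
The pattern: 1st Monday of the month.
1st Monday of June 2012: 2012-06-04.
1st Monday of July 2012: 2012-07-02.
August 2012 — 1st Monday is 2012-08-06.
September 2012 — 1st Monday is 2012-09-03.
1st Monday of October 2012: 2012-10-01.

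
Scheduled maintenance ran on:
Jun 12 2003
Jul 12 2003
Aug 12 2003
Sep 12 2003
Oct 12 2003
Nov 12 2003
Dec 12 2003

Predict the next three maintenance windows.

Jan 12 2004, Feb 12 2004, Mar 12 2004

The day-of-month is always 12 (30, 31, 31, 30, 31, 30 days between events).
So this recurs on the 12th of each month.
January 2004: Jan 12 2004.
Next: February 2004 → Feb 12 2004.
Next: March 2004 → Mar 12 2004.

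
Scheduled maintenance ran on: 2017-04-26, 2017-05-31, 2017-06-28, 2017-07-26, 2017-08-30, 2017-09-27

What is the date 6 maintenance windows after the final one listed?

These are Wednesdays with 35, 28, 28, 35, 28-day gaps.
Each is the final Wednesday of its month — 2017-05-31 is past the 28th, so '4th Wednesday' doesn't fit.
Last Wednesday of October 2017: 2017-10-25.
Last Wednesday of November 2017: 2017-11-29.
December 2017 ends with Wednesday 2017-12-27.
January 2018 ends with Wednesday 2018-01-31.
Last Wednesday of February 2018: 2018-02-28.
March 2018 ends with Wednesday 2018-03-28.

2018-03-28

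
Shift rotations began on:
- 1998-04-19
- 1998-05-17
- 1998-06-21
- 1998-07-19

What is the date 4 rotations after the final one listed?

These are Sundays at 28- or 35-day spacing (28, 35, 28).
The pattern: 3rd Sunday of the month.
August 1998 — 3rd Sunday is 1998-08-16.
3rd Sunday of September 1998: 1998-09-20.
October 1998 — 3rd Sunday is 1998-10-18.
November 1998 — 3rd Sunday is 1998-11-15.

1998-11-15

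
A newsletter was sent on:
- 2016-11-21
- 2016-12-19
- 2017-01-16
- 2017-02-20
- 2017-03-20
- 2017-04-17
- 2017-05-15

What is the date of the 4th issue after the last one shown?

Gaps: 28, 28, 35, 28, 28, 28 days — a mix of 28 and 35. Every date is a Monday.
Each is the 3rd Monday of its month.
3rd Monday of June 2017: 2017-06-19.
July 2017 — 3rd Monday is 2017-07-17.
3rd Monday of August 2017: 2017-08-21.
3rd Monday of September 2017: 2017-09-18.

2017-09-18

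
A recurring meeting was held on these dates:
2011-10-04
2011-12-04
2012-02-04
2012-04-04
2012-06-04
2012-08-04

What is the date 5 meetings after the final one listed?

2013-06-04

Gaps: 61, 62, 60, 61, 61 days — not constant. Every event is on the 4th of the month.
Pattern: the 4th of every 2 months.
Next: October 2012 → 2012-10-04.
December 2012: 2012-12-04.
February 2013: 2013-02-04.
Next: April 2013 → 2013-04-04.
Next: June 2013 → 2013-06-04.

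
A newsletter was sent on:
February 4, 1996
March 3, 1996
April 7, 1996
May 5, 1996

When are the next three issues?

June 2, 1996; July 7, 1996; August 4, 1996

Gaps: 28, 35, 28 days — a mix of 28 and 35. Every date is a Sunday.
Each is the 1st Sunday of its month.
June 1996 — 1st Sunday is June 2, 1996.
1st Sunday of July 1996: July 7, 1996.
August 1996 — 1st Sunday is August 4, 1996.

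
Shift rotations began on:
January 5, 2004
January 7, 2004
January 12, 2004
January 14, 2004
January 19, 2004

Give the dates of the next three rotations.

Every event lands on a Monday or Wednesday (gaps cycle 2, 5, 2, 5).
So the schedule is: every Monday and Wednesday.
The following Wednesday is January 21, 2004.
Next Monday: January 26, 2004.
The following Wednesday is January 28, 2004.

January 21, 2004; January 26, 2004; January 28, 2004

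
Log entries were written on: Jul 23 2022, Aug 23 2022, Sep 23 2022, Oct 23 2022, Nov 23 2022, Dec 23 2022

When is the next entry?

Each date is the 23rd; the gaps (31, 31, 30, 31, 30) track the month lengths.
The rule is the 23rd of each month.
January 2023: Jan 23 2023.

Jan 23 2023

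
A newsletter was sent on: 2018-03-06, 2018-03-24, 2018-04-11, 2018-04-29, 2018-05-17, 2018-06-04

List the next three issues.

Gaps between consecutive events: 18, 18, 18, 18, 18 days — a constant 18-day interval.
2018-06-04 + 18 days = 2018-06-22.
2018-06-22 + 18 days = 2018-07-10.
2018-07-10 + 18 days = 2018-07-28.

2018-06-22, 2018-07-10, 2018-07-28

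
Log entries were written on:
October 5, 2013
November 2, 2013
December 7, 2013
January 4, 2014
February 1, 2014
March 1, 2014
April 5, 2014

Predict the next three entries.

All dates are Saturdays, 28, 35, 28, 28, 28, 35 days apart.
Specifically, the 1st Saturday of each month.
May 2014 — 1st Saturday is May 3, 2014.
1st Saturday of June 2014: June 7, 2014.
1st Saturday of July 2014: July 5, 2014.

May 3, 2014; June 7, 2014; July 5, 2014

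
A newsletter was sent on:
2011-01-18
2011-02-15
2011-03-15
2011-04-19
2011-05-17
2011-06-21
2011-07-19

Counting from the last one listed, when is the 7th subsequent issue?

Gaps: 28, 28, 35, 28, 35, 28 days — a mix of 28 and 35. Every date is a Tuesday.
Each is the 3rd Tuesday of its month.
August 2011 — 3rd Tuesday is 2011-08-16.
September 2011 — 3rd Tuesday is 2011-09-20.
October 2011 — 3rd Tuesday is 2011-10-18.
November 2011 — 3rd Tuesday is 2011-11-15.
3rd Tuesday of December 2011: 2011-12-20.
3rd Tuesday of January 2012: 2012-01-17.
February 2012 — 3rd Tuesday is 2012-02-21.

2012-02-21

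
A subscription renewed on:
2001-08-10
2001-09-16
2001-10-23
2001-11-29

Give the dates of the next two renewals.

Gaps between consecutive events: 37, 37, 37 days — a constant 37-day interval.
2001-11-29 + 37 days = 2002-01-05.
2002-01-05 + 37 days = 2002-02-11.

2002-01-05, 2002-02-11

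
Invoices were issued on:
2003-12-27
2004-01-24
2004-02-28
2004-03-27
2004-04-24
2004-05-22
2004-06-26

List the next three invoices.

2004-07-24, 2004-08-28, 2004-09-25

These are Saturdays at 28- or 35-day spacing (28, 35, 28, 28, 28, 35).
The pattern: 4th Saturday of the month.
4th Saturday of July 2004: 2004-07-24.
4th Saturday of August 2004: 2004-08-28.
September 2004 — 4th Saturday is 2004-09-25.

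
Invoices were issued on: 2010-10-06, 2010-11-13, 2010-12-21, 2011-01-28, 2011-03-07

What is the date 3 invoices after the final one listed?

The spacing is 38, 38, 38, 38 days — always 38 days.
2011-03-07 + 38 days = 2011-04-14.
2011-04-14 + 38 days = 2011-05-22.
2011-05-22 + 38 days = 2011-06-29.

2011-06-29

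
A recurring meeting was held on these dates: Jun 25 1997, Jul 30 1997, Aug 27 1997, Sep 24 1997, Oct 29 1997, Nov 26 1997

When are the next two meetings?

Every date is a Wednesday; gaps 35, 28, 28, 35, 28 days.
Each is the last Wednesday of its month (at least one falls on the 29th or later, ruling out '4th Wednesday').
December 1997 ends with Wednesday Dec 31 1997.
January 1998 ends with Wednesday Jan 28 1998.

Dec 31 1997, Jan 28 1998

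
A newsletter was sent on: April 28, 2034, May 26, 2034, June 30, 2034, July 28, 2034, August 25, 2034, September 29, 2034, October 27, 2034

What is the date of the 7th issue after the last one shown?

These are Fridays with 28, 35, 28, 28, 35, 28-day gaps.
Each is the final Friday of its month — June 30, 2034 is past the 28th, so '4th Friday' doesn't fit.
Last Friday of November 2034: November 24, 2034.
Last Friday of December 2034: December 29, 2034.
Last Friday of January 2035: January 26, 2035.
February 2035 ends with Friday February 23, 2035.
Last Friday of March 2035: March 30, 2035.
April 2035 ends with Friday April 27, 2035.
Last Friday of May 2035: May 25, 2035.

May 25, 2035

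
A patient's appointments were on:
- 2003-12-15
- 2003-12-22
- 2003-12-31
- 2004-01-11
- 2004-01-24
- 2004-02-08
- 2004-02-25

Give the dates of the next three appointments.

Gaps: 7, 9, 11, 13, 15, 17 days — each gap is 2 larger than the previous one.
Next gap: 19 days. 2004-02-25 + 19 days = 2004-03-15.
Next gap: 21 days. 2004-03-15 + 21 days = 2004-04-05.
Next gap: 23 days. 2004-04-05 + 23 days = 2004-04-28.

2004-03-15, 2004-04-05, 2004-04-28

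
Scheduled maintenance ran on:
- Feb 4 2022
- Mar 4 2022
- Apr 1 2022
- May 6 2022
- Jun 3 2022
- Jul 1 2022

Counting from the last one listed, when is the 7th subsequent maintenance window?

Feb 3 2023

These are Fridays at 28- or 35-day spacing (28, 28, 35, 28, 28).
The pattern: 1st Friday of the month.
1st Friday of August 2022: Aug 5 2022.
1st Friday of September 2022: Sep 2 2022.
1st Friday of October 2022: Oct 7 2022.
November 2022 — 1st Friday is Nov 4 2022.
1st Friday of December 2022: Dec 2 2022.
1st Friday of January 2023: Jan 6 2023.
February 2023 — 1st Friday is Feb 3 2023.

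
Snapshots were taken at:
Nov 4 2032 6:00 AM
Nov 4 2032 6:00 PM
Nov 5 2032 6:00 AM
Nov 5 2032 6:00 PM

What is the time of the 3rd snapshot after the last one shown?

Gaps: 12, 12, 12 hours — each event is 12 hours after the previous one.
Nov 5 2032 6:00 PM + 12 h = Nov 6 2032 6:00 AM.
Nov 6 2032 6:00 AM + 12 h = Nov 6 2032 6:00 PM.
Nov 6 2032 6:00 PM + 12 h = Nov 7 2032 6:00 AM.

Nov 7 2032 6:00 AM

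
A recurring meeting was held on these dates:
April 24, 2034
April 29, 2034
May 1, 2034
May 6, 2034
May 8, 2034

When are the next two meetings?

May 13, 2034; May 15, 2034

The gap pattern 5, 2, 5, 2 repeats every 2 events.
These are the Mondays and Saturdays of each week.
Next Saturday: May 13, 2034.
Next Monday: May 15, 2034.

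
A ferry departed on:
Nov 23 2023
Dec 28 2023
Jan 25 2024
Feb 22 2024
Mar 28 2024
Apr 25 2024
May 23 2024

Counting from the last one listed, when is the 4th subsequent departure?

Gaps: 35, 28, 28, 35, 28, 28 days — a mix of 28 and 35. Every date is a Thursday.
Each is the 4th Thursday of its month.
June 2024 — 4th Thursday is Jun 27 2024.
4th Thursday of July 2024: Jul 25 2024.
August 2024 — 4th Thursday is Aug 22 2024.
September 2024 — 4th Thursday is Sep 26 2024.

Sep 26 2024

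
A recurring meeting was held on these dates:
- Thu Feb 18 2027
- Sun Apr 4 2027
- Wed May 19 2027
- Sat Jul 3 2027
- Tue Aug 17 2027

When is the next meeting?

Fri Oct 1 2027

Every event comes 45 days after the last (45, 45, 45, 45).
Tue Aug 17 2027 + 45 days = Fri Oct 1 2027.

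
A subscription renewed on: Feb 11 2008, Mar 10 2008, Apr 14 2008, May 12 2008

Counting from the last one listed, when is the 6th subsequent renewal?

Gaps: 28, 35, 28 days — a mix of 28 and 35. Every date is a Monday.
Each is the 2nd Monday of its month.
2nd Monday of June 2008: Jun 9 2008.
2nd Monday of July 2008: Jul 14 2008.
August 2008 — 2nd Monday is Aug 11 2008.
2nd Monday of September 2008: Sep 8 2008.
October 2008 — 2nd Monday is Oct 13 2008.
2nd Monday of November 2008: Nov 10 2008.

Nov 10 2008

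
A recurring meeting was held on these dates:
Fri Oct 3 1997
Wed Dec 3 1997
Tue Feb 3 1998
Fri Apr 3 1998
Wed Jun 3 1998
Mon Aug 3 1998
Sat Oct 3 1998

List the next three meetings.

Each date is the 3rd; the gaps (61, 62, 59, 61, 61, 61) track the month lengths.
The rule is the 3rd of every 2 months.
December 1998: Thu Dec 3 1998.
February 1999: Wed Feb 3 1999.
April 1999: Sat Apr 3 1999.

Thu Dec 3 1998, Wed Feb 3 1999, Sat Apr 3 1999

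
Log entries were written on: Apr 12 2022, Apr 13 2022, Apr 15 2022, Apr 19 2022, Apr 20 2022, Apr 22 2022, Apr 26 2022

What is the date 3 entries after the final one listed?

May 3 2022

Every event lands on a Tuesday or Wednesday or Friday (gaps cycle 1, 2, 4, 1, 2, 4).
So the schedule is: every Tuesday, Wednesday and Friday.
Next Wednesday: Apr 27 2022.
The following Friday is Apr 29 2022.
The following Tuesday is May 3 2022.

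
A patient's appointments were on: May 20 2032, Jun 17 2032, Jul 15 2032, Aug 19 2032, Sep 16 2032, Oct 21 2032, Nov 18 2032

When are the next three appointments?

These are Thursdays at 28- or 35-day spacing (28, 28, 35, 28, 35, 28).
The pattern: 3rd Thursday of the month.
3rd Thursday of December 2032: Dec 16 2032.
3rd Thursday of January 2033: Jan 20 2033.
3rd Thursday of February 2033: Feb 17 2033.

Dec 16 2032, Jan 20 2033, Feb 17 2033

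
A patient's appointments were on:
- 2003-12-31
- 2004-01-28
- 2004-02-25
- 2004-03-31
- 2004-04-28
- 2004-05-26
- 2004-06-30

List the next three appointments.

2004-07-28, 2004-08-25, 2004-09-29

All Wednesdays; the gaps (28, 28, 35, 28, 28, 35) vary with month length.
This is the last Wednesday of each month.
Last Wednesday of July 2004: 2004-07-28.
August 2004 ends with Wednesday 2004-08-25.
Last Wednesday of September 2004: 2004-09-29.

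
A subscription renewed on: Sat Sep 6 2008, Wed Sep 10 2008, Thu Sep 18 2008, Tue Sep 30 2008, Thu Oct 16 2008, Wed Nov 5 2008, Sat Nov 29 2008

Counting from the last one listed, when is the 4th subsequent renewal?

Intervals are 4, 8, 12, 16, 20, 24 days — an arithmetic progression with common difference 4.
Next gap: 28 days. Sat Nov 29 2008 + 28 days = Sat Dec 27 2008.
Next gap: 32 days. Sat Dec 27 2008 + 32 days = Wed Jan 28 2009.
Next gap: 36 days. Wed Jan 28 2009 + 36 days = Thu Mar 5 2009.
Next gap: 40 days. Thu Mar 5 2009 + 40 days = Tue Apr 14 2009.

Tue Apr 14 2009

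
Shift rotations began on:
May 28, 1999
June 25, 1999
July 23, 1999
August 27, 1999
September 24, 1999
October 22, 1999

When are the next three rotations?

These are Fridays at 28- or 35-day spacing (28, 28, 35, 28, 28).
The pattern: 4th Friday of the month.
4th Friday of November 1999: November 26, 1999.
4th Friday of December 1999: December 24, 1999.
January 2000 — 4th Friday is January 28, 2000.

November 26, 1999; December 24, 1999; January 28, 2000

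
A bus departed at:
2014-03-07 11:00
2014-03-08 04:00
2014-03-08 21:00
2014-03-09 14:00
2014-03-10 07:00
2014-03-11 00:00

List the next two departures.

Gaps: 17, 17, 17, 17, 17 hours — each event is 17 hours after the previous one.
2014-03-11 00:00 + 17 h = 2014-03-11 17:00.
2014-03-11 17:00 + 17 h = 2014-03-12 10:00.

2014-03-11 17:00, 2014-03-12 10:00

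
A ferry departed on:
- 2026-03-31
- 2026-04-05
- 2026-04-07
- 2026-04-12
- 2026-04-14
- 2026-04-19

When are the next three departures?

Gaps: 5, 2, 5, 2, 5 days — not constant, but cyclic with period 2.
The events fall on every Tuesday and Sunday.
The following Tuesday is 2026-04-21.
Next Sunday: 2026-04-26.
The following Tuesday is 2026-04-28.

2026-04-21, 2026-04-26, 2026-04-28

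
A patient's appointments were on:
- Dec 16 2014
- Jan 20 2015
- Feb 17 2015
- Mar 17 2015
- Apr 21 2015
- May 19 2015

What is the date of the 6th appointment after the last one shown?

These are Tuesdays at 28- or 35-day spacing (35, 28, 28, 35, 28).
The pattern: 3rd Tuesday of the month.
3rd Tuesday of June 2015: Jun 16 2015.
3rd Tuesday of July 2015: Jul 21 2015.
3rd Tuesday of August 2015: Aug 18 2015.
September 2015 — 3rd Tuesday is Sep 15 2015.
3rd Tuesday of October 2015: Oct 20 2015.
November 2015 — 3rd Tuesday is Nov 17 2015.

Nov 17 2015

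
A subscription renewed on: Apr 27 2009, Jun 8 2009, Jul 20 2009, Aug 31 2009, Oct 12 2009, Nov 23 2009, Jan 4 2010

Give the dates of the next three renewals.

Every event comes 42 days after the last (42, 42, 42, 42, 42, 42).
Jan 4 2010 + 42 days = Feb 15 2010.
Feb 15 2010 + 42 days = Mar 29 2010.
Mar 29 2010 + 42 days = May 10 2010.

Feb 15 2010, Mar 29 2010, May 10 2010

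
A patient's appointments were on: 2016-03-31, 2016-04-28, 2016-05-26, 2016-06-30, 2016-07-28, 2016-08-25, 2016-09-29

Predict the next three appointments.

2016-10-27, 2016-11-24, 2016-12-29

All Thursdays; the gaps (28, 28, 35, 28, 28, 35) vary with month length.
This is the last Thursday of each month.
Last Thursday of October 2016: 2016-10-27.
November 2016 ends with Thursday 2016-11-24.
December 2016 ends with Thursday 2016-12-29.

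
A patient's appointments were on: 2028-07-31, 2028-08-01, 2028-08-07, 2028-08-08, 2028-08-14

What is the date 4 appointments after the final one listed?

The gap pattern 1, 6, 1, 6 repeats every 2 events.
These are the Mondays and Tuesdays of each week.
The following Tuesday is 2028-08-15.
The following Monday is 2028-08-21.
Next Tuesday: 2028-08-22.
Next Monday: 2028-08-28.

2028-08-28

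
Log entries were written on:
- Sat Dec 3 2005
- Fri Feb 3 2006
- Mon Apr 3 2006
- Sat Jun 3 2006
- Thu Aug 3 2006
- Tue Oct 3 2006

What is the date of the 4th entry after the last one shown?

Gaps: 62, 59, 61, 61, 61 days — not constant. Every event is on the 3rd of the month.
Pattern: the 3rd of every 2 months.
December 2006: Sun Dec 3 2006.
February 2007: Sat Feb 3 2007.
April 2007: Tue Apr 3 2007.
June 2007: Sun Jun 3 2007.

Sun Jun 3 2007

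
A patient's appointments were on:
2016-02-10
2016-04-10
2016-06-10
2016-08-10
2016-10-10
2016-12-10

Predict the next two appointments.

2017-02-10, 2017-04-10

Each date is the 10th; the gaps (60, 61, 61, 61, 61) track the month lengths.
The rule is the 10th of every 2 months.
Next: February 2017 → 2017-02-10.
Next: April 2017 → 2017-04-10.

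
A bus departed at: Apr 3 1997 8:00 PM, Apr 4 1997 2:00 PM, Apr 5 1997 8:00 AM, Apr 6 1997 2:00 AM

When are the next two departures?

Gaps: 18, 18, 18 hours — each event is 18 hours after the previous one.
Apr 6 1997 2:00 AM + 18 h = Apr 6 1997 8:00 PM.
Apr 6 1997 8:00 PM + 18 h = Apr 7 1997 2:00 PM.

Apr 6 1997 8:00 PM, Apr 7 1997 2:00 PM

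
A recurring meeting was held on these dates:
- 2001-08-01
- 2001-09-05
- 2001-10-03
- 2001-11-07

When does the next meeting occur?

2001-12-05

All dates are Wednesdays, 35, 28, 35 days apart.
Specifically, the 1st Wednesday of each month.
1st Wednesday of December 2001: 2001-12-05.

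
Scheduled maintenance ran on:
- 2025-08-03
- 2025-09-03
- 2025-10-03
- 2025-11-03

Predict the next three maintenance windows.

Gaps: 31, 30, 31 days — not constant. Every event is on the 3rd of the month.
Pattern: the 3rd of each month.
Next: December 2025 → 2025-12-03.
Next: January 2026 → 2026-01-03.
February 2026: 2026-02-03.

2025-12-03, 2026-01-03, 2026-02-03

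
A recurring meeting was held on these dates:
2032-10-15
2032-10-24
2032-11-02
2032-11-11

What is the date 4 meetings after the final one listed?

2032-12-17

Every event comes 9 days after the last (9, 9, 9).
2032-11-11 + 9 days = 2032-11-20.
2032-11-20 + 9 days = 2032-11-29.
2032-11-29 + 9 days = 2032-12-08.
2032-12-08 + 9 days = 2032-12-17.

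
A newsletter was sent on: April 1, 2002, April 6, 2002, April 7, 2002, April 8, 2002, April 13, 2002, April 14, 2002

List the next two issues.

Every event lands on a Monday or Saturday or Sunday (gaps cycle 5, 1, 1, 5, 1).
So the schedule is: every Monday, Saturday and Sunday.
Next Monday: April 15, 2002.
Next Saturday: April 20, 2002.

April 15, 2002; April 20, 2002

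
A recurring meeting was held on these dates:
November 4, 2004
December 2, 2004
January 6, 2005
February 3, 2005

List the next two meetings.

Gaps: 28, 35, 28 days — a mix of 28 and 35. Every date is a Thursday.
Each is the 1st Thursday of its month.
March 2005 — 1st Thursday is March 3, 2005.
April 2005 — 1st Thursday is April 7, 2005.

March 3, 2005; April 7, 2005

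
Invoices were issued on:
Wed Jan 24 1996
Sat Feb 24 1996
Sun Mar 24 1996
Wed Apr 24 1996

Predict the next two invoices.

Fri May 24 1996, Mon Jun 24 1996

Gaps: 31, 29, 31 days — not constant. Every event is on the 24th of the month.
Pattern: the 24th of each month.
May 1996: Fri May 24 1996.
Next: June 1996 → Mon Jun 24 1996.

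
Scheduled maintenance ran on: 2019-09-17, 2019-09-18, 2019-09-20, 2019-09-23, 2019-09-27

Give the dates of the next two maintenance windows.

2019-10-02, 2019-10-08

Gaps: 1, 2, 3, 4 days — each gap is 1 larger than the previous one.
Next gap: 5 days. 2019-09-27 + 5 days = 2019-10-02.
Next gap: 6 days. 2019-10-02 + 6 days = 2019-10-08.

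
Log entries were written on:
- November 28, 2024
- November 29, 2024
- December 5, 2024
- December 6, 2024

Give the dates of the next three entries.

December 12, 2024; December 13, 2024; December 19, 2024

Every event lands on a Thursday or Friday (gaps cycle 1, 6, 1).
So the schedule is: every Thursday and Friday.
The following Thursday is December 12, 2024.
The following Friday is December 13, 2024.
The following Thursday is December 19, 2024.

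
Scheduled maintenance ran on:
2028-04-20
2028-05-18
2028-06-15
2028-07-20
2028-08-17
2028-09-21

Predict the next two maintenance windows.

2028-10-19, 2028-11-16

Gaps: 28, 28, 35, 28, 35 days — a mix of 28 and 35. Every date is a Thursday.
Each is the 3rd Thursday of its month.
October 2028 — 3rd Thursday is 2028-10-19.
3rd Thursday of November 2028: 2028-11-16.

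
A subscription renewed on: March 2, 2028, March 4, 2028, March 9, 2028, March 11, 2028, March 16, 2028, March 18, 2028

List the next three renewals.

Gaps: 2, 5, 2, 5, 2 days — not constant, but cyclic with period 2.
The events fall on every Thursday and Saturday.
Next Thursday: March 23, 2028.
Next Saturday: March 25, 2028.
The following Thursday is March 30, 2028.

March 23, 2028; March 25, 2028; March 30, 2028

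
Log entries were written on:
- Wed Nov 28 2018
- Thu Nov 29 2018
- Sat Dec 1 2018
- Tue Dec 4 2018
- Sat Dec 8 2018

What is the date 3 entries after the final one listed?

Gaps: 1, 2, 3, 4 days — each gap is 1 larger than the previous one.
Next gap: 5 days. Sat Dec 8 2018 + 5 days = Thu Dec 13 2018.
Next gap: 6 days. Thu Dec 13 2018 + 6 days = Wed Dec 19 2018.
Next gap: 7 days. Wed Dec 19 2018 + 7 days = Wed Dec 26 2018.

Wed Dec 26 2018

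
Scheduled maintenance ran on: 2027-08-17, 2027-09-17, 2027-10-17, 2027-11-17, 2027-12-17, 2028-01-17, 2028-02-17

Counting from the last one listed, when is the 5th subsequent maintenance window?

The day-of-month is always 17 (31, 30, 31, 30, 31, 31 days between events).
So this recurs on the 17th of each month.
Next: March 2028 → 2028-03-17.
April 2028: 2028-04-17.
Next: May 2028 → 2028-05-17.
June 2028: 2028-06-17.
Next: July 2028 → 2028-07-17.

2028-07-17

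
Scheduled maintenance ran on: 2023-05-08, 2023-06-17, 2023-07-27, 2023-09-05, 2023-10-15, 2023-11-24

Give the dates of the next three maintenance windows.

The spacing is 40, 40, 40, 40, 40 days — always 40 days.
2023-11-24 + 40 days = 2024-01-03.
2024-01-03 + 40 days = 2024-02-12.
2024-02-12 + 40 days = 2024-03-23.

2024-01-03, 2024-02-12, 2024-03-23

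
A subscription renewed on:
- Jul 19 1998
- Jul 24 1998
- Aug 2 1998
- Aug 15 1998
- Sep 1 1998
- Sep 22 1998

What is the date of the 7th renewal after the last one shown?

The spacing grows by 4 each time: 5, 9, 13, 17, 21 days.
Next gap: 25 days. Sep 22 1998 + 25 days = Oct 17 1998.
Next gap: 29 days. Oct 17 1998 + 29 days = Nov 15 1998.
Next gap: 33 days. Nov 15 1998 + 33 days = Dec 18 1998.
Next gap: 37 days. Dec 18 1998 + 37 days = Jan 24 1999.
Next gap: 41 days. Jan 24 1999 + 41 days = Mar 6 1999.
Next gap: 45 days. Mar 6 1999 + 45 days = Apr 20 1999.
Next gap: 49 days. Apr 20 1999 + 49 days = Jun 8 1999.

Jun 8 1999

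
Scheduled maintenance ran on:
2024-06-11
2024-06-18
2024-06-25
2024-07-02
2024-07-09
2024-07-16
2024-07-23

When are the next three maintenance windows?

2024-07-30, 2024-08-06, 2024-08-13

The spacing is 7, 7, 7, 7, 7, 7 days — always 7 days.
2024-07-23 + 7 days = 2024-07-30.
2024-07-30 + 7 days = 2024-08-06.
2024-08-06 + 7 days = 2024-08-13.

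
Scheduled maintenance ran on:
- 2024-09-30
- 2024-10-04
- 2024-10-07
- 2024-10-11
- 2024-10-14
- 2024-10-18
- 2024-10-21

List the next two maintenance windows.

The gap pattern 4, 3, 4, 3, 4, 3 repeats every 2 events.
These are the Mondays and Fridays of each week.
Next Friday: 2024-10-25.
The following Monday is 2024-10-28.

2024-10-25, 2024-10-28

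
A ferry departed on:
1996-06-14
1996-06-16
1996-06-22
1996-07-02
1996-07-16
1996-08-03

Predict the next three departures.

The spacing grows by 4 each time: 2, 6, 10, 14, 18 days.
Next gap: 22 days. 1996-08-03 + 22 days = 1996-08-25.
Next gap: 26 days. 1996-08-25 + 26 days = 1996-09-20.
Next gap: 30 days. 1996-09-20 + 30 days = 1996-10-20.

1996-08-25, 1996-09-20, 1996-10-20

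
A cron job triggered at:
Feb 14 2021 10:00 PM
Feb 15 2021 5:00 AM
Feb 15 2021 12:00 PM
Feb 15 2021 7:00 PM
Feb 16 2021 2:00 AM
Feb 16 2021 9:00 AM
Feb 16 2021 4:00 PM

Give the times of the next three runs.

The interval is a steady 7 hours (7, 7, 7, 7, 7, 7).
Feb 16 2021 4:00 PM + 7 h = Feb 16 2021 11:00 PM.
Feb 16 2021 11:00 PM + 7 h = Feb 17 2021 6:00 AM.
Feb 17 2021 6:00 AM + 7 h = Feb 17 2021 1:00 PM.

Feb 16 2021 11:00 PM, Feb 17 2021 6:00 AM, Feb 17 2021 1:00 PM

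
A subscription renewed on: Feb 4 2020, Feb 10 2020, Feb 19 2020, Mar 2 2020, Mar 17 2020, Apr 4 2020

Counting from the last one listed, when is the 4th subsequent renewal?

Gaps: 6, 9, 12, 15, 18 days — each gap is 3 larger than the previous one.
Next gap: 21 days. Apr 4 2020 + 21 days = Apr 25 2020.
Next gap: 24 days. Apr 25 2020 + 24 days = May 19 2020.
Next gap: 27 days. May 19 2020 + 27 days = Jun 15 2020.
Next gap: 30 days. Jun 15 2020 + 30 days = Jul 15 2020.

Jul 15 2020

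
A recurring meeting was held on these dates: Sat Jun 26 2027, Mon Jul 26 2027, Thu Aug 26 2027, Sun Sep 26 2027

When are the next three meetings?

Tue Oct 26 2027, Fri Nov 26 2027, Sun Dec 26 2027

Gaps: 30, 31, 31 days — not constant. Every event is on the 26th of the month.
Pattern: the 26th of each month.
Next: October 2027 → Tue Oct 26 2027.
November 2027: Fri Nov 26 2027.
December 2027: Sun Dec 26 2027.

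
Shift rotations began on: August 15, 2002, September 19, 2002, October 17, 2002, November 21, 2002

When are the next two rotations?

December 19, 2002; January 16, 2003

Gaps: 35, 28, 35 days — a mix of 28 and 35. Every date is a Thursday.
Each is the 3rd Thursday of its month.
3rd Thursday of December 2002: December 19, 2002.
3rd Thursday of January 2003: January 16, 2003.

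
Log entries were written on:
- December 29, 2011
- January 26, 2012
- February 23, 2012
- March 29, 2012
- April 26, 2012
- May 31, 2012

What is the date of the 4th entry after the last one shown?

September 27, 2012

These are Thursdays with 28, 28, 35, 28, 35-day gaps.
Each is the final Thursday of its month — December 29, 2011 is past the 28th, so '4th Thursday' doesn't fit.
Last Thursday of June 2012: June 28, 2012.
Last Thursday of July 2012: July 26, 2012.
Last Thursday of August 2012: August 30, 2012.
Last Thursday of September 2012: September 27, 2012.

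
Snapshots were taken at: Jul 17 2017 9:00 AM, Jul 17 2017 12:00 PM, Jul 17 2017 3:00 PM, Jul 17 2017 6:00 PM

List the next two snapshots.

Jul 17 2017 9:00 PM, Jul 18 2017 12:00 AM

The interval is a steady 3 hours (3, 3, 3).
Jul 17 2017 6:00 PM + 3 h = Jul 17 2017 9:00 PM.
Jul 17 2017 9:00 PM + 3 h = Jul 18 2017 12:00 AM.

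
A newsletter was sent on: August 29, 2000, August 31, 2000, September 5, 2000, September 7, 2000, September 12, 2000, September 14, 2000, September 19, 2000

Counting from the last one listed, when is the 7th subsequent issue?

Every event lands on a Tuesday or Thursday (gaps cycle 2, 5, 2, 5, 2, 5).
So the schedule is: every Tuesday and Thursday.
The following Thursday is September 21, 2000.
The following Tuesday is September 26, 2000.
Next Thursday: September 28, 2000.
Next Tuesday: October 3, 2000.
The following Thursday is October 5, 2000.
The following Tuesday is October 10, 2000.
The following Thursday is October 12, 2000.

October 12, 2000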